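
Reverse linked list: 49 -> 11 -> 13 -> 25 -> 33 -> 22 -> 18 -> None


Step 1: curr=49, set curr.next=prev(None) | reversed so far: 49
Step 2: curr=11, set curr.next=prev(49) | reversed so far: 11 -> 49
Step 3: curr=13, set curr.next=prev(11) | reversed so far: 13 -> 11 -> 49
Step 4: curr=25, set curr.next=prev(13) | reversed so far: 25 -> 13 -> 11 -> 49
Step 5: curr=33, set curr.next=prev(25) | reversed so far: 33 -> 25 -> 13 -> 11 -> 49
Step 6: curr=22, set curr.next=prev(33) | reversed so far: 22 -> 33 -> 25 -> 13 -> 11 -> 49
Step 7: curr=18, set curr.next=prev(22) | reversed so far: 18 -> 22 -> 33 -> 25 -> 13 -> 11 -> 49

18 -> 22 -> 33 -> 25 -> 13 -> 11 -> 49 -> None


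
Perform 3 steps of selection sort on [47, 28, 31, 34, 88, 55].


Initial: [47, 28, 31, 34, 88, 55]
Step 1: min=28 at 1
  Swap: [28, 47, 31, 34, 88, 55]
Step 2: min=31 at 2
  Swap: [28, 31, 47, 34, 88, 55]
Step 3: min=34 at 3
  Swap: [28, 31, 34, 47, 88, 55]

After 3 steps: [28, 31, 34, 47, 88, 55]


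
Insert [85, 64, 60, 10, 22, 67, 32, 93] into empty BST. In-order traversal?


Insert 85: root
Insert 64: L from 85
Insert 60: L from 85 -> L from 64
Insert 10: L from 85 -> L from 64 -> L from 60
Insert 22: L from 85 -> L from 64 -> L from 60 -> R from 10
Insert 67: L from 85 -> R from 64
Insert 32: L from 85 -> L from 64 -> L from 60 -> R from 10 -> R from 22
Insert 93: R from 85

In-order: [10, 22, 32, 60, 64, 67, 85, 93]


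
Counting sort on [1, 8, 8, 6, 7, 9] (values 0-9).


Input: [1, 8, 8, 6, 7, 9]
Counts: [0, 1, 0, 0, 0, 0, 1, 1, 2, 1]

Sorted: [1, 6, 7, 8, 8, 9]


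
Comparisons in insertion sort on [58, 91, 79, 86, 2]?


Algorithm: insertion sort
Input: [58, 91, 79, 86, 2]
Sorted: [2, 58, 79, 86, 91]

9


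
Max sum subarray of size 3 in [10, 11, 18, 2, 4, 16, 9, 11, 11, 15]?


[0:3]: 39
[1:4]: 31
[2:5]: 24
[3:6]: 22
[4:7]: 29
[5:8]: 36
[6:9]: 31
[7:10]: 37

Max: 39 at [0:3]


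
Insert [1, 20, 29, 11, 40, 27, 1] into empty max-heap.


Insert 1: [1]
Insert 20: [20, 1]
Insert 29: [29, 1, 20]
Insert 11: [29, 11, 20, 1]
Insert 40: [40, 29, 20, 1, 11]
Insert 27: [40, 29, 27, 1, 11, 20]
Insert 1: [40, 29, 27, 1, 11, 20, 1]

Final heap: [40, 29, 27, 1, 11, 20, 1]


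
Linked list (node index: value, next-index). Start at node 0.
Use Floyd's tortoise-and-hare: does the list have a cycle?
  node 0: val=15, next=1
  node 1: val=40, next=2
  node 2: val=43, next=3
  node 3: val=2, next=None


Floyd's tortoise (slow, +1) and hare (fast, +2):
  init: slow=0, fast=0
  step 1: slow=1, fast=2
  step 2: fast 2->3->None, no cycle

Cycle: no


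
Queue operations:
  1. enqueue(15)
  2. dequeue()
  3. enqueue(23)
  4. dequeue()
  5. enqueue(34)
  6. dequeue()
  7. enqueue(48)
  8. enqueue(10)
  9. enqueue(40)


enqueue(15) -> [15]
dequeue()->15, []
enqueue(23) -> [23]
dequeue()->23, []
enqueue(34) -> [34]
dequeue()->34, []
enqueue(48) -> [48]
enqueue(10) -> [48, 10]
enqueue(40) -> [48, 10, 40]

Final queue: [48, 10, 40]


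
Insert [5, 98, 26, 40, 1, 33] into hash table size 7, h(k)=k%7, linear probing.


Insert 5: h=5 -> slot 5
Insert 98: h=0 -> slot 0
Insert 26: h=5, 1 probes -> slot 6
Insert 40: h=5, 3 probes -> slot 1
Insert 1: h=1, 1 probes -> slot 2
Insert 33: h=5, 5 probes -> slot 3

Table: [98, 40, 1, 33, None, 5, 26]


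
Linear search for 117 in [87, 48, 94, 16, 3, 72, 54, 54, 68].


i=0: 87!=117
i=1: 48!=117
i=2: 94!=117
i=3: 16!=117
i=4: 3!=117
i=5: 72!=117
i=6: 54!=117
i=7: 54!=117
i=8: 68!=117

Not found, 9 comps


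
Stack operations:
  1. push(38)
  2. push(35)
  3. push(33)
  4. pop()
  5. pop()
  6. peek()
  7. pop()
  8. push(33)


push(38) -> [38]
push(35) -> [38, 35]
push(33) -> [38, 35, 33]
pop()->33, [38, 35]
pop()->35, [38]
peek()->38
pop()->38, []
push(33) -> [33]

Final stack: [33]


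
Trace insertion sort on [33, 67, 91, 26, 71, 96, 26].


Initial: [33, 67, 91, 26, 71, 96, 26]
Insert 67: [33, 67, 91, 26, 71, 96, 26]
Insert 91: [33, 67, 91, 26, 71, 96, 26]
Insert 26: [26, 33, 67, 91, 71, 96, 26]
Insert 71: [26, 33, 67, 71, 91, 96, 26]
Insert 96: [26, 33, 67, 71, 91, 96, 26]
Insert 26: [26, 26, 33, 67, 71, 91, 96]

Sorted: [26, 26, 33, 67, 71, 91, 96]


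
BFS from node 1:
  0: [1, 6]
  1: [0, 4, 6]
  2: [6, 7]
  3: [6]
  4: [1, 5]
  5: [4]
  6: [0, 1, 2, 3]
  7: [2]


Visit 1, enqueue [0, 4, 6]
Visit 0, enqueue []
Visit 4, enqueue [5]
Visit 6, enqueue [2, 3]
Visit 5, enqueue []
Visit 2, enqueue [7]
Visit 3, enqueue []
Visit 7, enqueue []

BFS order: [1, 0, 4, 6, 5, 2, 3, 7]


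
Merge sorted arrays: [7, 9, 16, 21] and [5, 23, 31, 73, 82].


Take 5 from B
Take 7 from A
Take 9 from A
Take 16 from A
Take 21 from A

Merged: [5, 7, 9, 16, 21, 23, 31, 73, 82]


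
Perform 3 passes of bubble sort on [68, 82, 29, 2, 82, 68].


Initial: [68, 82, 29, 2, 82, 68]
Pass 1: [68, 29, 2, 82, 68, 82] (3 swaps)
Pass 2: [29, 2, 68, 68, 82, 82] (3 swaps)
Pass 3: [2, 29, 68, 68, 82, 82] (1 swaps)

After 3 passes: [2, 29, 68, 68, 82, 82]


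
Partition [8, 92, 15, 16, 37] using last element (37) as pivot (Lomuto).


Pivot: 37
  8 <= 37: advance i (no swap)
  15 <= 37: swap -> [8, 15, 92, 16, 37]
  16 <= 37: swap -> [8, 15, 16, 92, 37]
Place pivot at 3: [8, 15, 16, 37, 92]

Partitioned: [8, 15, 16, 37, 92]


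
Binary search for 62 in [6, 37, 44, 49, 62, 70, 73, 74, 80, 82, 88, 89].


Step 1: lo=0, hi=11, mid=5, val=70
Step 2: lo=0, hi=4, mid=2, val=44
Step 3: lo=3, hi=4, mid=3, val=49
Step 4: lo=4, hi=4, mid=4, val=62

Found at index 4


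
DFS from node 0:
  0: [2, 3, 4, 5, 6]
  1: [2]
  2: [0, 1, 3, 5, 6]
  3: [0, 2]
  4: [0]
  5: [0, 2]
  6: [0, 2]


Visit 0, push [6, 5, 4, 3, 2]
Visit 2, push [6, 5, 3, 1]
Visit 1, push []
Visit 3, push []
Visit 5, push []
Visit 6, push []
Visit 4, push []

DFS order: [0, 2, 1, 3, 5, 6, 4]


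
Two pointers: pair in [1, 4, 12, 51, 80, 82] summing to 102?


lo=0(1)+hi=5(82)=83
lo=1(4)+hi=5(82)=86
lo=2(12)+hi=5(82)=94
lo=3(51)+hi=5(82)=133
lo=3(51)+hi=4(80)=131

No pair found


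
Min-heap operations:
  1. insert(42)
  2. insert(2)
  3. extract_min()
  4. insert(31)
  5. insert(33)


insert(42) -> [42]
insert(2) -> [2, 42]
extract_min()->2, [42]
insert(31) -> [31, 42]
insert(33) -> [31, 42, 33]

Final heap: [31, 42, 33]


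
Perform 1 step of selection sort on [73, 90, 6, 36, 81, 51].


Initial: [73, 90, 6, 36, 81, 51]
Step 1: min=6 at 2
  Swap: [6, 90, 73, 36, 81, 51]

After 1 step: [6, 90, 73, 36, 81, 51]


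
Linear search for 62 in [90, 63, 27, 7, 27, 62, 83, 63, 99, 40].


i=0: 90!=62
i=1: 63!=62
i=2: 27!=62
i=3: 7!=62
i=4: 27!=62
i=5: 62==62 found!

Found at 5, 6 comps


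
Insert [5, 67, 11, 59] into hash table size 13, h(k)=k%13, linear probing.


Insert 5: h=5 -> slot 5
Insert 67: h=2 -> slot 2
Insert 11: h=11 -> slot 11
Insert 59: h=7 -> slot 7

Table: [None, None, 67, None, None, 5, None, 59, None, None, None, 11, None]


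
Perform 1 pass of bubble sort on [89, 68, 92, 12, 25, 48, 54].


Initial: [89, 68, 92, 12, 25, 48, 54]
Pass 1: [68, 89, 12, 25, 48, 54, 92] (5 swaps)

After 1 pass: [68, 89, 12, 25, 48, 54, 92]


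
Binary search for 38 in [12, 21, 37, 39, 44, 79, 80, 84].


Step 1: lo=0, hi=7, mid=3, val=39
Step 2: lo=0, hi=2, mid=1, val=21
Step 3: lo=2, hi=2, mid=2, val=37

Not found


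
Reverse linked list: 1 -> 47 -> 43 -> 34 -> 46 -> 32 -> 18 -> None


Step 1: curr=1, set curr.next=prev(None) | reversed so far: 1
Step 2: curr=47, set curr.next=prev(1) | reversed so far: 47 -> 1
Step 3: curr=43, set curr.next=prev(47) | reversed so far: 43 -> 47 -> 1
Step 4: curr=34, set curr.next=prev(43) | reversed so far: 34 -> 43 -> 47 -> 1
Step 5: curr=46, set curr.next=prev(34) | reversed so far: 46 -> 34 -> 43 -> 47 -> 1
Step 6: curr=32, set curr.next=prev(46) | reversed so far: 32 -> 46 -> 34 -> 43 -> 47 -> 1
Step 7: curr=18, set curr.next=prev(32) | reversed so far: 18 -> 32 -> 46 -> 34 -> 43 -> 47 -> 1

18 -> 32 -> 46 -> 34 -> 43 -> 47 -> 1 -> None


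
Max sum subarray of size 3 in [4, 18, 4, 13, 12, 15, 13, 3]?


[0:3]: 26
[1:4]: 35
[2:5]: 29
[3:6]: 40
[4:7]: 40
[5:8]: 31

Max: 40 at [3:6]


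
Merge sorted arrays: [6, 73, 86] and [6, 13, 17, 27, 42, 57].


Take 6 from A
Take 6 from B
Take 13 from B
Take 17 from B
Take 27 from B
Take 42 from B
Take 57 from B

Merged: [6, 6, 13, 17, 27, 42, 57, 73, 86]


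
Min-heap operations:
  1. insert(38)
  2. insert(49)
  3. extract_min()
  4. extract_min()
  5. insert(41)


insert(38) -> [38]
insert(49) -> [38, 49]
extract_min()->38, [49]
extract_min()->49, []
insert(41) -> [41]

Final heap: [41]


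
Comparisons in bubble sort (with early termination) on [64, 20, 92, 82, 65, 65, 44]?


Algorithm: bubble sort (with early termination)
Input: [64, 20, 92, 82, 65, 65, 44]
Sorted: [20, 44, 64, 65, 65, 82, 92]

21


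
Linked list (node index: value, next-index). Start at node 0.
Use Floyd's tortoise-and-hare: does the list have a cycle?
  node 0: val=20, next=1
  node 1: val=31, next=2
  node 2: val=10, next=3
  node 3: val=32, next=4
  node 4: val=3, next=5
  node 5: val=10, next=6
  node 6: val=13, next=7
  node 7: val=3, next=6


Floyd's tortoise (slow, +1) and hare (fast, +2):
  init: slow=0, fast=0
  step 1: slow=1, fast=2
  step 2: slow=2, fast=4
  step 3: slow=3, fast=6
  step 4: slow=4, fast=6
  step 5: slow=5, fast=6
  step 6: slow=6, fast=6
  slow == fast at node 6: cycle detected

Cycle: yes


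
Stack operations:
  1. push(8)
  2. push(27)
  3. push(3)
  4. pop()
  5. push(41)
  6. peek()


push(8) -> [8]
push(27) -> [8, 27]
push(3) -> [8, 27, 3]
pop()->3, [8, 27]
push(41) -> [8, 27, 41]
peek()->41

Final stack: [8, 27, 41]


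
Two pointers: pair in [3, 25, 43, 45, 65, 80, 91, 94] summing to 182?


lo=0(3)+hi=7(94)=97
lo=1(25)+hi=7(94)=119
lo=2(43)+hi=7(94)=137
lo=3(45)+hi=7(94)=139
lo=4(65)+hi=7(94)=159
lo=5(80)+hi=7(94)=174
lo=6(91)+hi=7(94)=185

No pair found


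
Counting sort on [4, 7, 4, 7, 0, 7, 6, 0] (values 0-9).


Input: [4, 7, 4, 7, 0, 7, 6, 0]
Counts: [2, 0, 0, 0, 2, 0, 1, 3, 0, 0]

Sorted: [0, 0, 4, 4, 6, 7, 7, 7]


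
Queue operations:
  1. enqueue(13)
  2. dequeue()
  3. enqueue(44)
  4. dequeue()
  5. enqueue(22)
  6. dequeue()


enqueue(13) -> [13]
dequeue()->13, []
enqueue(44) -> [44]
dequeue()->44, []
enqueue(22) -> [22]
dequeue()->22, []

Final queue: []


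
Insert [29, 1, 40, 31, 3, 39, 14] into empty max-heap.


Insert 29: [29]
Insert 1: [29, 1]
Insert 40: [40, 1, 29]
Insert 31: [40, 31, 29, 1]
Insert 3: [40, 31, 29, 1, 3]
Insert 39: [40, 31, 39, 1, 3, 29]
Insert 14: [40, 31, 39, 1, 3, 29, 14]

Final heap: [40, 31, 39, 1, 3, 29, 14]


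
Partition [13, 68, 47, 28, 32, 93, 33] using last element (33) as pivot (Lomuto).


Pivot: 33
  13 <= 33: advance i (no swap)
  28 <= 33: swap -> [13, 28, 47, 68, 32, 93, 33]
  32 <= 33: swap -> [13, 28, 32, 68, 47, 93, 33]
Place pivot at 3: [13, 28, 32, 33, 47, 93, 68]

Partitioned: [13, 28, 32, 33, 47, 93, 68]


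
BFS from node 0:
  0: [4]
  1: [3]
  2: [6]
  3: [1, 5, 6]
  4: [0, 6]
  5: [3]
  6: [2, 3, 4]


Visit 0, enqueue [4]
Visit 4, enqueue [6]
Visit 6, enqueue [2, 3]
Visit 2, enqueue []
Visit 3, enqueue [1, 5]
Visit 1, enqueue []
Visit 5, enqueue []

BFS order: [0, 4, 6, 2, 3, 1, 5]


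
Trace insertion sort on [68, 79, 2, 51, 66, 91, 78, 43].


Initial: [68, 79, 2, 51, 66, 91, 78, 43]
Insert 79: [68, 79, 2, 51, 66, 91, 78, 43]
Insert 2: [2, 68, 79, 51, 66, 91, 78, 43]
Insert 51: [2, 51, 68, 79, 66, 91, 78, 43]
Insert 66: [2, 51, 66, 68, 79, 91, 78, 43]
Insert 91: [2, 51, 66, 68, 79, 91, 78, 43]
Insert 78: [2, 51, 66, 68, 78, 79, 91, 43]
Insert 43: [2, 43, 51, 66, 68, 78, 79, 91]

Sorted: [2, 43, 51, 66, 68, 78, 79, 91]


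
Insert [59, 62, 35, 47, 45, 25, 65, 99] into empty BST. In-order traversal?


Insert 59: root
Insert 62: R from 59
Insert 35: L from 59
Insert 47: L from 59 -> R from 35
Insert 45: L from 59 -> R from 35 -> L from 47
Insert 25: L from 59 -> L from 35
Insert 65: R from 59 -> R from 62
Insert 99: R from 59 -> R from 62 -> R from 65

In-order: [25, 35, 45, 47, 59, 62, 65, 99]


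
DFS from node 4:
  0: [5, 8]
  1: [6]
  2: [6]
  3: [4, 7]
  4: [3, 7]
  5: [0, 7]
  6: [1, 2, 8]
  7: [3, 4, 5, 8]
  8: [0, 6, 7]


Visit 4, push [7, 3]
Visit 3, push [7]
Visit 7, push [8, 5]
Visit 5, push [0]
Visit 0, push [8]
Visit 8, push [6]
Visit 6, push [2, 1]
Visit 1, push []
Visit 2, push []

DFS order: [4, 3, 7, 5, 0, 8, 6, 1, 2]


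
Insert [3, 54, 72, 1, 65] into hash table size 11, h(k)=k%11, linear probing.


Insert 3: h=3 -> slot 3
Insert 54: h=10 -> slot 10
Insert 72: h=6 -> slot 6
Insert 1: h=1 -> slot 1
Insert 65: h=10, 1 probes -> slot 0

Table: [65, 1, None, 3, None, None, 72, None, None, None, 54]


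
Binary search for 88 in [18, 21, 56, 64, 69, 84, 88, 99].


Step 1: lo=0, hi=7, mid=3, val=64
Step 2: lo=4, hi=7, mid=5, val=84
Step 3: lo=6, hi=7, mid=6, val=88

Found at index 6


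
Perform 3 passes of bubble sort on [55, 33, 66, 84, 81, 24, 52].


Initial: [55, 33, 66, 84, 81, 24, 52]
Pass 1: [33, 55, 66, 81, 24, 52, 84] (4 swaps)
Pass 2: [33, 55, 66, 24, 52, 81, 84] (2 swaps)
Pass 3: [33, 55, 24, 52, 66, 81, 84] (2 swaps)

After 3 passes: [33, 55, 24, 52, 66, 81, 84]


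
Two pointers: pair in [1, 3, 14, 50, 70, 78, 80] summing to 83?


lo=0(1)+hi=6(80)=81
lo=1(3)+hi=6(80)=83

Yes: 3+80=83


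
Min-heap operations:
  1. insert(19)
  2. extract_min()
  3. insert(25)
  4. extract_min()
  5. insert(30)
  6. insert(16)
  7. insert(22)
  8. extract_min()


insert(19) -> [19]
extract_min()->19, []
insert(25) -> [25]
extract_min()->25, []
insert(30) -> [30]
insert(16) -> [16, 30]
insert(22) -> [16, 30, 22]
extract_min()->16, [22, 30]

Final heap: [22, 30]


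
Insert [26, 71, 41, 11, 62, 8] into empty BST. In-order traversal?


Insert 26: root
Insert 71: R from 26
Insert 41: R from 26 -> L from 71
Insert 11: L from 26
Insert 62: R from 26 -> L from 71 -> R from 41
Insert 8: L from 26 -> L from 11

In-order: [8, 11, 26, 41, 62, 71]


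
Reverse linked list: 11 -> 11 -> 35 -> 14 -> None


Step 1: curr=11, set curr.next=prev(None) | reversed so far: 11
Step 2: curr=11, set curr.next=prev(11) | reversed so far: 11 -> 11
Step 3: curr=35, set curr.next=prev(11) | reversed so far: 35 -> 11 -> 11
Step 4: curr=14, set curr.next=prev(35) | reversed so far: 14 -> 35 -> 11 -> 11

14 -> 35 -> 11 -> 11 -> None


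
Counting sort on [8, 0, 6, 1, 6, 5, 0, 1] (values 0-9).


Input: [8, 0, 6, 1, 6, 5, 0, 1]
Counts: [2, 2, 0, 0, 0, 1, 2, 0, 1, 0]

Sorted: [0, 0, 1, 1, 5, 6, 6, 8]


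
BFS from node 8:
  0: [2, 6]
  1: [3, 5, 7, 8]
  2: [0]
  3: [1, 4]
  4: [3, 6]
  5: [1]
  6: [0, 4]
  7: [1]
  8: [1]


Visit 8, enqueue [1]
Visit 1, enqueue [3, 5, 7]
Visit 3, enqueue [4]
Visit 5, enqueue []
Visit 7, enqueue []
Visit 4, enqueue [6]
Visit 6, enqueue [0]
Visit 0, enqueue [2]
Visit 2, enqueue []

BFS order: [8, 1, 3, 5, 7, 4, 6, 0, 2]


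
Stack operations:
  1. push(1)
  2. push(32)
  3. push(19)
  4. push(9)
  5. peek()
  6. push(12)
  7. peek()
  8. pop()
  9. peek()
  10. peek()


push(1) -> [1]
push(32) -> [1, 32]
push(19) -> [1, 32, 19]
push(9) -> [1, 32, 19, 9]
peek()->9
push(12) -> [1, 32, 19, 9, 12]
peek()->12
pop()->12, [1, 32, 19, 9]
peek()->9
peek()->9

Final stack: [1, 32, 19, 9]


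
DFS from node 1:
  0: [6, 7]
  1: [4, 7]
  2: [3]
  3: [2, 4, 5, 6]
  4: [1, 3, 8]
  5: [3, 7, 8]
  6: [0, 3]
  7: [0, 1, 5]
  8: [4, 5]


Visit 1, push [7, 4]
Visit 4, push [8, 3]
Visit 3, push [6, 5, 2]
Visit 2, push []
Visit 5, push [8, 7]
Visit 7, push [0]
Visit 0, push [6]
Visit 6, push []
Visit 8, push []

DFS order: [1, 4, 3, 2, 5, 7, 0, 6, 8]


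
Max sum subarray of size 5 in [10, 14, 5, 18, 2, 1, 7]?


[0:5]: 49
[1:6]: 40
[2:7]: 33

Max: 49 at [0:5]


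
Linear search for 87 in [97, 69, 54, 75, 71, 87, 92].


i=0: 97!=87
i=1: 69!=87
i=2: 54!=87
i=3: 75!=87
i=4: 71!=87
i=5: 87==87 found!

Found at 5, 6 comps


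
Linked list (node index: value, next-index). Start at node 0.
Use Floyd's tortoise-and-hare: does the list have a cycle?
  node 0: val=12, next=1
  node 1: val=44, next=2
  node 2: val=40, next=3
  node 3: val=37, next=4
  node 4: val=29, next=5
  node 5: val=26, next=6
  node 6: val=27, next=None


Floyd's tortoise (slow, +1) and hare (fast, +2):
  init: slow=0, fast=0
  step 1: slow=1, fast=2
  step 2: slow=2, fast=4
  step 3: slow=3, fast=6
  step 4: fast -> None, no cycle

Cycle: no


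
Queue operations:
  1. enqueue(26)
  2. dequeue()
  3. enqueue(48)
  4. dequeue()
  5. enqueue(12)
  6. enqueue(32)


enqueue(26) -> [26]
dequeue()->26, []
enqueue(48) -> [48]
dequeue()->48, []
enqueue(12) -> [12]
enqueue(32) -> [12, 32]

Final queue: [12, 32]


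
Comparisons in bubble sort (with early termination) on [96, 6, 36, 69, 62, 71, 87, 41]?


Algorithm: bubble sort (with early termination)
Input: [96, 6, 36, 69, 62, 71, 87, 41]
Sorted: [6, 36, 41, 62, 69, 71, 87, 96]

27


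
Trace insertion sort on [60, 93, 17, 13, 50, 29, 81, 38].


Initial: [60, 93, 17, 13, 50, 29, 81, 38]
Insert 93: [60, 93, 17, 13, 50, 29, 81, 38]
Insert 17: [17, 60, 93, 13, 50, 29, 81, 38]
Insert 13: [13, 17, 60, 93, 50, 29, 81, 38]
Insert 50: [13, 17, 50, 60, 93, 29, 81, 38]
Insert 29: [13, 17, 29, 50, 60, 93, 81, 38]
Insert 81: [13, 17, 29, 50, 60, 81, 93, 38]
Insert 38: [13, 17, 29, 38, 50, 60, 81, 93]

Sorted: [13, 17, 29, 38, 50, 60, 81, 93]


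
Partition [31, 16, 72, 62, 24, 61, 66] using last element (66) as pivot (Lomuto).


Pivot: 66
  31 <= 66: advance i (no swap)
  16 <= 66: advance i (no swap)
  62 <= 66: swap -> [31, 16, 62, 72, 24, 61, 66]
  24 <= 66: swap -> [31, 16, 62, 24, 72, 61, 66]
  61 <= 66: swap -> [31, 16, 62, 24, 61, 72, 66]
Place pivot at 5: [31, 16, 62, 24, 61, 66, 72]

Partitioned: [31, 16, 62, 24, 61, 66, 72]


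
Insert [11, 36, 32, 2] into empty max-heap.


Insert 11: [11]
Insert 36: [36, 11]
Insert 32: [36, 11, 32]
Insert 2: [36, 11, 32, 2]

Final heap: [36, 11, 32, 2]


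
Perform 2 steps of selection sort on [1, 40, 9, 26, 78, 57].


Initial: [1, 40, 9, 26, 78, 57]
Step 1: min=1 at 0
  Swap: [1, 40, 9, 26, 78, 57]
Step 2: min=9 at 2
  Swap: [1, 9, 40, 26, 78, 57]

After 2 steps: [1, 9, 40, 26, 78, 57]


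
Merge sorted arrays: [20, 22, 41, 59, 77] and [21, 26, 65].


Take 20 from A
Take 21 from B
Take 22 from A
Take 26 from B
Take 41 from A
Take 59 from A
Take 65 from B

Merged: [20, 21, 22, 26, 41, 59, 65, 77]


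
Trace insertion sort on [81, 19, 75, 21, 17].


Initial: [81, 19, 75, 21, 17]
Insert 19: [19, 81, 75, 21, 17]
Insert 75: [19, 75, 81, 21, 17]
Insert 21: [19, 21, 75, 81, 17]
Insert 17: [17, 19, 21, 75, 81]

Sorted: [17, 19, 21, 75, 81]


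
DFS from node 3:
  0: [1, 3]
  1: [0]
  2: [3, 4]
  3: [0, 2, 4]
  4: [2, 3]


Visit 3, push [4, 2, 0]
Visit 0, push [1]
Visit 1, push []
Visit 2, push [4]
Visit 4, push []

DFS order: [3, 0, 1, 2, 4]


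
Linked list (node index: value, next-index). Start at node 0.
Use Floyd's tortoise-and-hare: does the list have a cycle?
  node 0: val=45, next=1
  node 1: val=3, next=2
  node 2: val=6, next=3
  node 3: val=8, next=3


Floyd's tortoise (slow, +1) and hare (fast, +2):
  init: slow=0, fast=0
  step 1: slow=1, fast=2
  step 2: slow=2, fast=3
  step 3: slow=3, fast=3
  slow == fast at node 3: cycle detected

Cycle: yes


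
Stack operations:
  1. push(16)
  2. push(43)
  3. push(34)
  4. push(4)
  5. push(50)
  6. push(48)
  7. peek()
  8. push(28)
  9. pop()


push(16) -> [16]
push(43) -> [16, 43]
push(34) -> [16, 43, 34]
push(4) -> [16, 43, 34, 4]
push(50) -> [16, 43, 34, 4, 50]
push(48) -> [16, 43, 34, 4, 50, 48]
peek()->48
push(28) -> [16, 43, 34, 4, 50, 48, 28]
pop()->28, [16, 43, 34, 4, 50, 48]

Final stack: [16, 43, 34, 4, 50, 48]


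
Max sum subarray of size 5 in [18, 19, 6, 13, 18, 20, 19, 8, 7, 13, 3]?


[0:5]: 74
[1:6]: 76
[2:7]: 76
[3:8]: 78
[4:9]: 72
[5:10]: 67
[6:11]: 50

Max: 78 at [3:8]


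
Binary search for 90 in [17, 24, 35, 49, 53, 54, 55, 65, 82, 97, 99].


Step 1: lo=0, hi=10, mid=5, val=54
Step 2: lo=6, hi=10, mid=8, val=82
Step 3: lo=9, hi=10, mid=9, val=97

Not found


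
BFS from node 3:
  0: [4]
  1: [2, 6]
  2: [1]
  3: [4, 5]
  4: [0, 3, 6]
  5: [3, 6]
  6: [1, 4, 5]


Visit 3, enqueue [4, 5]
Visit 4, enqueue [0, 6]
Visit 5, enqueue []
Visit 0, enqueue []
Visit 6, enqueue [1]
Visit 1, enqueue [2]
Visit 2, enqueue []

BFS order: [3, 4, 5, 0, 6, 1, 2]


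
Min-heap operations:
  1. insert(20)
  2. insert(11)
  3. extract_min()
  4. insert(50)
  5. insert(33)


insert(20) -> [20]
insert(11) -> [11, 20]
extract_min()->11, [20]
insert(50) -> [20, 50]
insert(33) -> [20, 50, 33]

Final heap: [20, 50, 33]


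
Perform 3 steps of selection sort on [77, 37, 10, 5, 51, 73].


Initial: [77, 37, 10, 5, 51, 73]
Step 1: min=5 at 3
  Swap: [5, 37, 10, 77, 51, 73]
Step 2: min=10 at 2
  Swap: [5, 10, 37, 77, 51, 73]
Step 3: min=37 at 2
  Swap: [5, 10, 37, 77, 51, 73]

After 3 steps: [5, 10, 37, 77, 51, 73]


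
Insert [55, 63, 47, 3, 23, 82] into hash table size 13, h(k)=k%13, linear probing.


Insert 55: h=3 -> slot 3
Insert 63: h=11 -> slot 11
Insert 47: h=8 -> slot 8
Insert 3: h=3, 1 probes -> slot 4
Insert 23: h=10 -> slot 10
Insert 82: h=4, 1 probes -> slot 5

Table: [None, None, None, 55, 3, 82, None, None, 47, None, 23, 63, None]


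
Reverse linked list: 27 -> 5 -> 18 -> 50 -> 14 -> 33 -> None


Step 1: curr=27, set curr.next=prev(None) | reversed so far: 27
Step 2: curr=5, set curr.next=prev(27) | reversed so far: 5 -> 27
Step 3: curr=18, set curr.next=prev(5) | reversed so far: 18 -> 5 -> 27
Step 4: curr=50, set curr.next=prev(18) | reversed so far: 50 -> 18 -> 5 -> 27
Step 5: curr=14, set curr.next=prev(50) | reversed so far: 14 -> 50 -> 18 -> 5 -> 27
Step 6: curr=33, set curr.next=prev(14) | reversed so far: 33 -> 14 -> 50 -> 18 -> 5 -> 27

33 -> 14 -> 50 -> 18 -> 5 -> 27 -> None


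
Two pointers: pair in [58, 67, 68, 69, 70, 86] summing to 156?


lo=0(58)+hi=5(86)=144
lo=1(67)+hi=5(86)=153
lo=2(68)+hi=5(86)=154
lo=3(69)+hi=5(86)=155
lo=4(70)+hi=5(86)=156

Yes: 70+86=156


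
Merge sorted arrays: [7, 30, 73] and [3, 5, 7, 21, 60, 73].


Take 3 from B
Take 5 from B
Take 7 from A
Take 7 from B
Take 21 from B
Take 30 from A
Take 60 from B
Take 73 from A

Merged: [3, 5, 7, 7, 21, 30, 60, 73, 73]


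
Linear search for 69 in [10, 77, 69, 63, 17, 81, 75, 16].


i=0: 10!=69
i=1: 77!=69
i=2: 69==69 found!

Found at 2, 3 comps


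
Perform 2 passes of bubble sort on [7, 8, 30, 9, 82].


Initial: [7, 8, 30, 9, 82]
Pass 1: [7, 8, 9, 30, 82] (1 swaps)
Pass 2: [7, 8, 9, 30, 82] (0 swaps)

After 2 passes: [7, 8, 9, 30, 82]


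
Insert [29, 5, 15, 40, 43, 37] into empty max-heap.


Insert 29: [29]
Insert 5: [29, 5]
Insert 15: [29, 5, 15]
Insert 40: [40, 29, 15, 5]
Insert 43: [43, 40, 15, 5, 29]
Insert 37: [43, 40, 37, 5, 29, 15]

Final heap: [43, 40, 37, 5, 29, 15]


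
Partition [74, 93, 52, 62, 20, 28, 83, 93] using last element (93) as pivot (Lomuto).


Pivot: 93
  74 <= 93: advance i (no swap)
  93 <= 93: advance i (no swap)
  52 <= 93: advance i (no swap)
  62 <= 93: advance i (no swap)
  20 <= 93: advance i (no swap)
  28 <= 93: advance i (no swap)
  83 <= 93: advance i (no swap)
Place pivot at 7: [74, 93, 52, 62, 20, 28, 83, 93]

Partitioned: [74, 93, 52, 62, 20, 28, 83, 93]


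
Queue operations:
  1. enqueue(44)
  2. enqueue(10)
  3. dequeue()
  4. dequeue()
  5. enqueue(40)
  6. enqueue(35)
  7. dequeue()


enqueue(44) -> [44]
enqueue(10) -> [44, 10]
dequeue()->44, [10]
dequeue()->10, []
enqueue(40) -> [40]
enqueue(35) -> [40, 35]
dequeue()->40, [35]

Final queue: [35]


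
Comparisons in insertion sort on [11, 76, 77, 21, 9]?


Algorithm: insertion sort
Input: [11, 76, 77, 21, 9]
Sorted: [9, 11, 21, 76, 77]

9


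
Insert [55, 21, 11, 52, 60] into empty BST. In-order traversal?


Insert 55: root
Insert 21: L from 55
Insert 11: L from 55 -> L from 21
Insert 52: L from 55 -> R from 21
Insert 60: R from 55

In-order: [11, 21, 52, 55, 60]


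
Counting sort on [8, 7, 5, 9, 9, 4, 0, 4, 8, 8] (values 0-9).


Input: [8, 7, 5, 9, 9, 4, 0, 4, 8, 8]
Counts: [1, 0, 0, 0, 2, 1, 0, 1, 3, 2]

Sorted: [0, 4, 4, 5, 7, 8, 8, 8, 9, 9]


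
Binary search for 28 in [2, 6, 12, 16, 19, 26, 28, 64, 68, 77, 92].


Step 1: lo=0, hi=10, mid=5, val=26
Step 2: lo=6, hi=10, mid=8, val=68
Step 3: lo=6, hi=7, mid=6, val=28

Found at index 6


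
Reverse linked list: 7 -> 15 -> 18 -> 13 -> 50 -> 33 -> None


Step 1: curr=7, set curr.next=prev(None) | reversed so far: 7
Step 2: curr=15, set curr.next=prev(7) | reversed so far: 15 -> 7
Step 3: curr=18, set curr.next=prev(15) | reversed so far: 18 -> 15 -> 7
Step 4: curr=13, set curr.next=prev(18) | reversed so far: 13 -> 18 -> 15 -> 7
Step 5: curr=50, set curr.next=prev(13) | reversed so far: 50 -> 13 -> 18 -> 15 -> 7
Step 6: curr=33, set curr.next=prev(50) | reversed so far: 33 -> 50 -> 13 -> 18 -> 15 -> 7

33 -> 50 -> 13 -> 18 -> 15 -> 7 -> None


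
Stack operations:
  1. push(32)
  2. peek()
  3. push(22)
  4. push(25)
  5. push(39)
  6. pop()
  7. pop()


push(32) -> [32]
peek()->32
push(22) -> [32, 22]
push(25) -> [32, 22, 25]
push(39) -> [32, 22, 25, 39]
pop()->39, [32, 22, 25]
pop()->25, [32, 22]

Final stack: [32, 22]


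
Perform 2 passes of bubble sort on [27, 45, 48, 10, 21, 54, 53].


Initial: [27, 45, 48, 10, 21, 54, 53]
Pass 1: [27, 45, 10, 21, 48, 53, 54] (3 swaps)
Pass 2: [27, 10, 21, 45, 48, 53, 54] (2 swaps)

After 2 passes: [27, 10, 21, 45, 48, 53, 54]


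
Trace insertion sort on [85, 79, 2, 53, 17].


Initial: [85, 79, 2, 53, 17]
Insert 79: [79, 85, 2, 53, 17]
Insert 2: [2, 79, 85, 53, 17]
Insert 53: [2, 53, 79, 85, 17]
Insert 17: [2, 17, 53, 79, 85]

Sorted: [2, 17, 53, 79, 85]


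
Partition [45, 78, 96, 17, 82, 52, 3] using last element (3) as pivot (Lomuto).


Pivot: 3
Place pivot at 0: [3, 78, 96, 17, 82, 52, 45]

Partitioned: [3, 78, 96, 17, 82, 52, 45]


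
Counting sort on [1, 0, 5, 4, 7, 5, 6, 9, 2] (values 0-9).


Input: [1, 0, 5, 4, 7, 5, 6, 9, 2]
Counts: [1, 1, 1, 0, 1, 2, 1, 1, 0, 1]

Sorted: [0, 1, 2, 4, 5, 5, 6, 7, 9]


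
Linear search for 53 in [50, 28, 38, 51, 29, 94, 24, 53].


i=0: 50!=53
i=1: 28!=53
i=2: 38!=53
i=3: 51!=53
i=4: 29!=53
i=5: 94!=53
i=6: 24!=53
i=7: 53==53 found!

Found at 7, 8 comps


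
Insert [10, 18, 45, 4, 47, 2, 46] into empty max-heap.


Insert 10: [10]
Insert 18: [18, 10]
Insert 45: [45, 10, 18]
Insert 4: [45, 10, 18, 4]
Insert 47: [47, 45, 18, 4, 10]
Insert 2: [47, 45, 18, 4, 10, 2]
Insert 46: [47, 45, 46, 4, 10, 2, 18]

Final heap: [47, 45, 46, 4, 10, 2, 18]


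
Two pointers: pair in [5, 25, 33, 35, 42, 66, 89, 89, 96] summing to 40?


lo=0(5)+hi=8(96)=101
lo=0(5)+hi=7(89)=94
lo=0(5)+hi=6(89)=94
lo=0(5)+hi=5(66)=71
lo=0(5)+hi=4(42)=47
lo=0(5)+hi=3(35)=40

Yes: 5+35=40


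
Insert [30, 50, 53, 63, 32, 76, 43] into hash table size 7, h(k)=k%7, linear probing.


Insert 30: h=2 -> slot 2
Insert 50: h=1 -> slot 1
Insert 53: h=4 -> slot 4
Insert 63: h=0 -> slot 0
Insert 32: h=4, 1 probes -> slot 5
Insert 76: h=6 -> slot 6
Insert 43: h=1, 2 probes -> slot 3

Table: [63, 50, 30, 43, 53, 32, 76]


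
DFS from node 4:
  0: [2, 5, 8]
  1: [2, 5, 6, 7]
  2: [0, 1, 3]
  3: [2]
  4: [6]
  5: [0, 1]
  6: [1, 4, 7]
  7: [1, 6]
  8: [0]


Visit 4, push [6]
Visit 6, push [7, 1]
Visit 1, push [7, 5, 2]
Visit 2, push [3, 0]
Visit 0, push [8, 5]
Visit 5, push []
Visit 8, push []
Visit 3, push []
Visit 7, push []

DFS order: [4, 6, 1, 2, 0, 5, 8, 3, 7]


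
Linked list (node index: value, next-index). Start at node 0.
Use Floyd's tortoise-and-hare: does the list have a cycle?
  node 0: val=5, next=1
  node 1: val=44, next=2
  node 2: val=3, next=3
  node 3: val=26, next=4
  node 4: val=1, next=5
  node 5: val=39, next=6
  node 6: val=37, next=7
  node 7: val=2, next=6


Floyd's tortoise (slow, +1) and hare (fast, +2):
  init: slow=0, fast=0
  step 1: slow=1, fast=2
  step 2: slow=2, fast=4
  step 3: slow=3, fast=6
  step 4: slow=4, fast=6
  step 5: slow=5, fast=6
  step 6: slow=6, fast=6
  slow == fast at node 6: cycle detected

Cycle: yes


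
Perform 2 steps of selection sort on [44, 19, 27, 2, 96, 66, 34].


Initial: [44, 19, 27, 2, 96, 66, 34]
Step 1: min=2 at 3
  Swap: [2, 19, 27, 44, 96, 66, 34]
Step 2: min=19 at 1
  Swap: [2, 19, 27, 44, 96, 66, 34]

After 2 steps: [2, 19, 27, 44, 96, 66, 34]


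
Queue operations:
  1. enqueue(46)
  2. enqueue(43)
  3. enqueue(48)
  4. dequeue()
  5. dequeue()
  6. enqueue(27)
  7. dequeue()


enqueue(46) -> [46]
enqueue(43) -> [46, 43]
enqueue(48) -> [46, 43, 48]
dequeue()->46, [43, 48]
dequeue()->43, [48]
enqueue(27) -> [48, 27]
dequeue()->48, [27]

Final queue: [27]


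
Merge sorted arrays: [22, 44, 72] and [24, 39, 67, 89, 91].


Take 22 from A
Take 24 from B
Take 39 from B
Take 44 from A
Take 67 from B
Take 72 from A

Merged: [22, 24, 39, 44, 67, 72, 89, 91]


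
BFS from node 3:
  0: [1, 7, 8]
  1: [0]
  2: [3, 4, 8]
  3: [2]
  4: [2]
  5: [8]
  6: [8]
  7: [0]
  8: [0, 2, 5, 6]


Visit 3, enqueue [2]
Visit 2, enqueue [4, 8]
Visit 4, enqueue []
Visit 8, enqueue [0, 5, 6]
Visit 0, enqueue [1, 7]
Visit 5, enqueue []
Visit 6, enqueue []
Visit 1, enqueue []
Visit 7, enqueue []

BFS order: [3, 2, 4, 8, 0, 5, 6, 1, 7]


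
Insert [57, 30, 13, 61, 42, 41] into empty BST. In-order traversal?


Insert 57: root
Insert 30: L from 57
Insert 13: L from 57 -> L from 30
Insert 61: R from 57
Insert 42: L from 57 -> R from 30
Insert 41: L from 57 -> R from 30 -> L from 42

In-order: [13, 30, 41, 42, 57, 61]


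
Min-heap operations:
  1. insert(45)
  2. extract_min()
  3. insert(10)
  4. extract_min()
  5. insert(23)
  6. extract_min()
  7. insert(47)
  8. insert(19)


insert(45) -> [45]
extract_min()->45, []
insert(10) -> [10]
extract_min()->10, []
insert(23) -> [23]
extract_min()->23, []
insert(47) -> [47]
insert(19) -> [19, 47]

Final heap: [19, 47]


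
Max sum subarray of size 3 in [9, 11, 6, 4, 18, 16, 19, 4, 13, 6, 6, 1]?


[0:3]: 26
[1:4]: 21
[2:5]: 28
[3:6]: 38
[4:7]: 53
[5:8]: 39
[6:9]: 36
[7:10]: 23
[8:11]: 25
[9:12]: 13

Max: 53 at [4:7]


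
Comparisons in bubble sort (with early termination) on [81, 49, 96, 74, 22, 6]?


Algorithm: bubble sort (with early termination)
Input: [81, 49, 96, 74, 22, 6]
Sorted: [6, 22, 49, 74, 81, 96]

15


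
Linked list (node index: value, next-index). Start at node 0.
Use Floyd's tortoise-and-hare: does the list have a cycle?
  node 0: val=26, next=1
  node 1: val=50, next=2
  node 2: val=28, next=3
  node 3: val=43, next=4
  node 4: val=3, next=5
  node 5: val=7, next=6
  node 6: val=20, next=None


Floyd's tortoise (slow, +1) and hare (fast, +2):
  init: slow=0, fast=0
  step 1: slow=1, fast=2
  step 2: slow=2, fast=4
  step 3: slow=3, fast=6
  step 4: fast -> None, no cycle

Cycle: no


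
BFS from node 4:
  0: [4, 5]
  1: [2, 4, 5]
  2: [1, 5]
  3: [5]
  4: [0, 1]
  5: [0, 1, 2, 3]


Visit 4, enqueue [0, 1]
Visit 0, enqueue [5]
Visit 1, enqueue [2]
Visit 5, enqueue [3]
Visit 2, enqueue []
Visit 3, enqueue []

BFS order: [4, 0, 1, 5, 2, 3]


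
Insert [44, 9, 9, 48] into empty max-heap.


Insert 44: [44]
Insert 9: [44, 9]
Insert 9: [44, 9, 9]
Insert 48: [48, 44, 9, 9]

Final heap: [48, 44, 9, 9]


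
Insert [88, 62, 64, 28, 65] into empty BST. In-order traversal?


Insert 88: root
Insert 62: L from 88
Insert 64: L from 88 -> R from 62
Insert 28: L from 88 -> L from 62
Insert 65: L from 88 -> R from 62 -> R from 64

In-order: [28, 62, 64, 65, 88]


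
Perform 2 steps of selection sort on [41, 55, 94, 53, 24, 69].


Initial: [41, 55, 94, 53, 24, 69]
Step 1: min=24 at 4
  Swap: [24, 55, 94, 53, 41, 69]
Step 2: min=41 at 4
  Swap: [24, 41, 94, 53, 55, 69]

After 2 steps: [24, 41, 94, 53, 55, 69]


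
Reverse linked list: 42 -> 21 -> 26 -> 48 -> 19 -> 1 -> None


Step 1: curr=42, set curr.next=prev(None) | reversed so far: 42
Step 2: curr=21, set curr.next=prev(42) | reversed so far: 21 -> 42
Step 3: curr=26, set curr.next=prev(21) | reversed so far: 26 -> 21 -> 42
Step 4: curr=48, set curr.next=prev(26) | reversed so far: 48 -> 26 -> 21 -> 42
Step 5: curr=19, set curr.next=prev(48) | reversed so far: 19 -> 48 -> 26 -> 21 -> 42
Step 6: curr=1, set curr.next=prev(19) | reversed so far: 1 -> 19 -> 48 -> 26 -> 21 -> 42

1 -> 19 -> 48 -> 26 -> 21 -> 42 -> None


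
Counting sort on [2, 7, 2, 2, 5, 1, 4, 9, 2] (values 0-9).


Input: [2, 7, 2, 2, 5, 1, 4, 9, 2]
Counts: [0, 1, 4, 0, 1, 1, 0, 1, 0, 1]

Sorted: [1, 2, 2, 2, 2, 4, 5, 7, 9]


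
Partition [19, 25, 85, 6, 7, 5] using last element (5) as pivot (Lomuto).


Pivot: 5
Place pivot at 0: [5, 25, 85, 6, 7, 19]

Partitioned: [5, 25, 85, 6, 7, 19]


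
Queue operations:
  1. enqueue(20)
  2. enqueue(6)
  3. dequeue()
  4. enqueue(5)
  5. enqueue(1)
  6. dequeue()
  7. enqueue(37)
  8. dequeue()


enqueue(20) -> [20]
enqueue(6) -> [20, 6]
dequeue()->20, [6]
enqueue(5) -> [6, 5]
enqueue(1) -> [6, 5, 1]
dequeue()->6, [5, 1]
enqueue(37) -> [5, 1, 37]
dequeue()->5, [1, 37]

Final queue: [1, 37]


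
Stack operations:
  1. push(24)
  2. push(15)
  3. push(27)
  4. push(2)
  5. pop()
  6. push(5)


push(24) -> [24]
push(15) -> [24, 15]
push(27) -> [24, 15, 27]
push(2) -> [24, 15, 27, 2]
pop()->2, [24, 15, 27]
push(5) -> [24, 15, 27, 5]

Final stack: [24, 15, 27, 5]


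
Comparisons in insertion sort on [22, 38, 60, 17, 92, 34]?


Algorithm: insertion sort
Input: [22, 38, 60, 17, 92, 34]
Sorted: [17, 22, 34, 38, 60, 92]

10


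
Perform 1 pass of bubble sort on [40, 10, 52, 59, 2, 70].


Initial: [40, 10, 52, 59, 2, 70]
Pass 1: [10, 40, 52, 2, 59, 70] (2 swaps)

After 1 pass: [10, 40, 52, 2, 59, 70]


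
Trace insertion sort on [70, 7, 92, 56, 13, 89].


Initial: [70, 7, 92, 56, 13, 89]
Insert 7: [7, 70, 92, 56, 13, 89]
Insert 92: [7, 70, 92, 56, 13, 89]
Insert 56: [7, 56, 70, 92, 13, 89]
Insert 13: [7, 13, 56, 70, 92, 89]
Insert 89: [7, 13, 56, 70, 89, 92]

Sorted: [7, 13, 56, 70, 89, 92]


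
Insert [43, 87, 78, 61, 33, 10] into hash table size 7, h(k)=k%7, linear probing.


Insert 43: h=1 -> slot 1
Insert 87: h=3 -> slot 3
Insert 78: h=1, 1 probes -> slot 2
Insert 61: h=5 -> slot 5
Insert 33: h=5, 1 probes -> slot 6
Insert 10: h=3, 1 probes -> slot 4

Table: [None, 43, 78, 87, 10, 61, 33]


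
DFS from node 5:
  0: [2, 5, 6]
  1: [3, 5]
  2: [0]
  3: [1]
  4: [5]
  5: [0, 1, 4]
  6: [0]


Visit 5, push [4, 1, 0]
Visit 0, push [6, 2]
Visit 2, push []
Visit 6, push []
Visit 1, push [3]
Visit 3, push []
Visit 4, push []

DFS order: [5, 0, 2, 6, 1, 3, 4]


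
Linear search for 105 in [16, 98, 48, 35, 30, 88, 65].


i=0: 16!=105
i=1: 98!=105
i=2: 48!=105
i=3: 35!=105
i=4: 30!=105
i=5: 88!=105
i=6: 65!=105

Not found, 7 comps


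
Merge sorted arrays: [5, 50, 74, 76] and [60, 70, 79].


Take 5 from A
Take 50 from A
Take 60 from B
Take 70 from B
Take 74 from A
Take 76 from A

Merged: [5, 50, 60, 70, 74, 76, 79]


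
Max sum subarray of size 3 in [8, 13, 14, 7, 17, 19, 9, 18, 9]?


[0:3]: 35
[1:4]: 34
[2:5]: 38
[3:6]: 43
[4:7]: 45
[5:8]: 46
[6:9]: 36

Max: 46 at [5:8]


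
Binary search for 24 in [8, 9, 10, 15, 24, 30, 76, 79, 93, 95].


Step 1: lo=0, hi=9, mid=4, val=24

Found at index 4


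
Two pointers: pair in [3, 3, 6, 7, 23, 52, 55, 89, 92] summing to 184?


lo=0(3)+hi=8(92)=95
lo=1(3)+hi=8(92)=95
lo=2(6)+hi=8(92)=98
lo=3(7)+hi=8(92)=99
lo=4(23)+hi=8(92)=115
lo=5(52)+hi=8(92)=144
lo=6(55)+hi=8(92)=147
lo=7(89)+hi=8(92)=181

No pair found


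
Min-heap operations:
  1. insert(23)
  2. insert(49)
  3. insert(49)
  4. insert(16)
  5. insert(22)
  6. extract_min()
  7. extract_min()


insert(23) -> [23]
insert(49) -> [23, 49]
insert(49) -> [23, 49, 49]
insert(16) -> [16, 23, 49, 49]
insert(22) -> [16, 22, 49, 49, 23]
extract_min()->16, [22, 23, 49, 49]
extract_min()->22, [23, 49, 49]

Final heap: [23, 49, 49]


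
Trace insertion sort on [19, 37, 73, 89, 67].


Initial: [19, 37, 73, 89, 67]
Insert 37: [19, 37, 73, 89, 67]
Insert 73: [19, 37, 73, 89, 67]
Insert 89: [19, 37, 73, 89, 67]
Insert 67: [19, 37, 67, 73, 89]

Sorted: [19, 37, 67, 73, 89]


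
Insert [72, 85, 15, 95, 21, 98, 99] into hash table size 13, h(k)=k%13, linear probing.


Insert 72: h=7 -> slot 7
Insert 85: h=7, 1 probes -> slot 8
Insert 15: h=2 -> slot 2
Insert 95: h=4 -> slot 4
Insert 21: h=8, 1 probes -> slot 9
Insert 98: h=7, 3 probes -> slot 10
Insert 99: h=8, 3 probes -> slot 11

Table: [None, None, 15, None, 95, None, None, 72, 85, 21, 98, 99, None]


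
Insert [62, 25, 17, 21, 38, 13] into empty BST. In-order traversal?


Insert 62: root
Insert 25: L from 62
Insert 17: L from 62 -> L from 25
Insert 21: L from 62 -> L from 25 -> R from 17
Insert 38: L from 62 -> R from 25
Insert 13: L from 62 -> L from 25 -> L from 17

In-order: [13, 17, 21, 25, 38, 62]


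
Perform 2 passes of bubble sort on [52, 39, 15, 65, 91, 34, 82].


Initial: [52, 39, 15, 65, 91, 34, 82]
Pass 1: [39, 15, 52, 65, 34, 82, 91] (4 swaps)
Pass 2: [15, 39, 52, 34, 65, 82, 91] (2 swaps)

After 2 passes: [15, 39, 52, 34, 65, 82, 91]


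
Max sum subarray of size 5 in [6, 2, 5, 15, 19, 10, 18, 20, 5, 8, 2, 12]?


[0:5]: 47
[1:6]: 51
[2:7]: 67
[3:8]: 82
[4:9]: 72
[5:10]: 61
[6:11]: 53
[7:12]: 47

Max: 82 at [3:8]


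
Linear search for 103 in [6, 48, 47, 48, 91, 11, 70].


i=0: 6!=103
i=1: 48!=103
i=2: 47!=103
i=3: 48!=103
i=4: 91!=103
i=5: 11!=103
i=6: 70!=103

Not found, 7 comps


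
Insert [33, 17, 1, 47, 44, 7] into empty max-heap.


Insert 33: [33]
Insert 17: [33, 17]
Insert 1: [33, 17, 1]
Insert 47: [47, 33, 1, 17]
Insert 44: [47, 44, 1, 17, 33]
Insert 7: [47, 44, 7, 17, 33, 1]

Final heap: [47, 44, 7, 17, 33, 1]


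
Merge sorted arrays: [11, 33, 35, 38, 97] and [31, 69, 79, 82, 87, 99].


Take 11 from A
Take 31 from B
Take 33 from A
Take 35 from A
Take 38 from A
Take 69 from B
Take 79 from B
Take 82 from B
Take 87 from B
Take 97 from A

Merged: [11, 31, 33, 35, 38, 69, 79, 82, 87, 97, 99]


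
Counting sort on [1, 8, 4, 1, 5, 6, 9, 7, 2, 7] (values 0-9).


Input: [1, 8, 4, 1, 5, 6, 9, 7, 2, 7]
Counts: [0, 2, 1, 0, 1, 1, 1, 2, 1, 1]

Sorted: [1, 1, 2, 4, 5, 6, 7, 7, 8, 9]


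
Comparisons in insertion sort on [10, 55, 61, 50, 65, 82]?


Algorithm: insertion sort
Input: [10, 55, 61, 50, 65, 82]
Sorted: [10, 50, 55, 61, 65, 82]

7


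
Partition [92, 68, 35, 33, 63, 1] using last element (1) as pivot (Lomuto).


Pivot: 1
Place pivot at 0: [1, 68, 35, 33, 63, 92]

Partitioned: [1, 68, 35, 33, 63, 92]


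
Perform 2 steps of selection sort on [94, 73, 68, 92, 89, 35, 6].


Initial: [94, 73, 68, 92, 89, 35, 6]
Step 1: min=6 at 6
  Swap: [6, 73, 68, 92, 89, 35, 94]
Step 2: min=35 at 5
  Swap: [6, 35, 68, 92, 89, 73, 94]

After 2 steps: [6, 35, 68, 92, 89, 73, 94]


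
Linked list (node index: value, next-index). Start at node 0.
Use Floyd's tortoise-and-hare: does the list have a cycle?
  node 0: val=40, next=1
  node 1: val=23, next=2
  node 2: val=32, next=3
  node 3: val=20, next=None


Floyd's tortoise (slow, +1) and hare (fast, +2):
  init: slow=0, fast=0
  step 1: slow=1, fast=2
  step 2: fast 2->3->None, no cycle

Cycle: no


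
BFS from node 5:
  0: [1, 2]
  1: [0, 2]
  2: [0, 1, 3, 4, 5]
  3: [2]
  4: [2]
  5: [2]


Visit 5, enqueue [2]
Visit 2, enqueue [0, 1, 3, 4]
Visit 0, enqueue []
Visit 1, enqueue []
Visit 3, enqueue []
Visit 4, enqueue []

BFS order: [5, 2, 0, 1, 3, 4]


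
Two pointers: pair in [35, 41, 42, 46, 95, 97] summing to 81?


lo=0(35)+hi=5(97)=132
lo=0(35)+hi=4(95)=130
lo=0(35)+hi=3(46)=81

Yes: 35+46=81


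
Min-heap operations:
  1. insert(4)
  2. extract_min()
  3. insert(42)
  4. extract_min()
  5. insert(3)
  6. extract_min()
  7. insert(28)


insert(4) -> [4]
extract_min()->4, []
insert(42) -> [42]
extract_min()->42, []
insert(3) -> [3]
extract_min()->3, []
insert(28) -> [28]

Final heap: [28]
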